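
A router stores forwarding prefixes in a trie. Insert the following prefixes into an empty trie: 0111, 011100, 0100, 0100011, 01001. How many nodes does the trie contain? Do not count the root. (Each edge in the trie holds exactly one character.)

Trie structure (* marks end of a word):
(root)
└─ 0
   └─ 1
      ├─ 0
      │  └─ 0 *
      │     ├─ 0
      │     │  └─ 1
      │     │     └─ 1 *
      │     └─ 1 *
      └─ 1
         └─ 1 *
            └─ 0
               └─ 0 *
Counting every labelled node above: 12.

12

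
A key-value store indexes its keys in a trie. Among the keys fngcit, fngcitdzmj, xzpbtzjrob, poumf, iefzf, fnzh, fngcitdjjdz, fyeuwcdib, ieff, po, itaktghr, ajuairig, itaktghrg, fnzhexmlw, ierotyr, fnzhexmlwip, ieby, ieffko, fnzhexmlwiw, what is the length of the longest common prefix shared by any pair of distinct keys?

10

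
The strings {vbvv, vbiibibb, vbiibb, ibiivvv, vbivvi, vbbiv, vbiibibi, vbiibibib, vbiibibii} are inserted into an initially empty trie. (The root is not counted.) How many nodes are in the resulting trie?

Trace insertions, counting only characters that open a new branch:
  "vbvv" → 4 new (v, b, v, v)
  "vbiibibb" → prefix "vb" already present; 6 new (i, i, b, i, b, b)
  "vbiibb" → prefix "vbiib" already present; 1 new (b)
  "ibiivvv" → 7 new (i, b, i, i, v, v, v)
  "vbivvi" → prefix "vbi" already present; 3 new (v, v, i)
  "vbbiv" → prefix "vb" already present; 3 new (b, i, v)
  "vbiibibi" → prefix "vbiibib" already present; 1 new (i)
  "vbiibibib" → prefix "vbiibibi" already present; 1 new (b)
  "vbiibibii" → prefix "vbiibibi" already present; 1 new (i)
Total nodes = 4 + 6 + 1 + 7 + 3 + 3 + 1 + 1 + 1 = 27

27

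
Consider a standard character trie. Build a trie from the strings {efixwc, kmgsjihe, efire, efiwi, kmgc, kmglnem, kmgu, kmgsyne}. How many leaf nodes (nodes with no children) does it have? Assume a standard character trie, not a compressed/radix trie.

8

Leaves are exactly the stored words that no other stored word extends.
Those words: "efire", "efiwi", "efixwc", "kmgc", "kmglnem", "kmgsjihe", "kmgsyne", "kmgu"
Leaf count: 8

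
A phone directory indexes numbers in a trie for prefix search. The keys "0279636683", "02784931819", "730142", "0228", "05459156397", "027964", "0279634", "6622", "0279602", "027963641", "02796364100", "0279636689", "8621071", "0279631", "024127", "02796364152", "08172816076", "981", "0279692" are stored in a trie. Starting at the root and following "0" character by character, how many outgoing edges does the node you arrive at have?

3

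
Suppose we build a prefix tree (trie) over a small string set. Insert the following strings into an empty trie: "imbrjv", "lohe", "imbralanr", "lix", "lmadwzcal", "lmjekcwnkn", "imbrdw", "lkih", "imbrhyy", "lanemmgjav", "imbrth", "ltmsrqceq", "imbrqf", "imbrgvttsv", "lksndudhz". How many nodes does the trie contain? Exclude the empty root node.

75

Count nodes per top-level branch (shared prefixes stored once):
  'i'-branch (imbralanr, imbrdw, imbrgvttsv, imbrhyy, imbrjv, imbrqf, imbrth): 26 nodes
  'l'-branch (lanemmgjav, lix, lkih, lksndudhz, lmadwzcal, lmjekcwnkn, lohe, ltmsrqceq): 49 nodes
Sum: 75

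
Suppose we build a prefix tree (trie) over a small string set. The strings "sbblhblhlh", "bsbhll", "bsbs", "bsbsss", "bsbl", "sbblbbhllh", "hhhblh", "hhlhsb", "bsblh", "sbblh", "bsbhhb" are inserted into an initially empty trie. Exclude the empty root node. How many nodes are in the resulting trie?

Count nodes per top-level branch (shared prefixes stored once):
  'b'-branch (bsbhhb, bsbhll, bsbl, bsblh, bsbs, bsbsss): 13 nodes
  'h'-branch (hhhblh, hhlhsb): 10 nodes
  's'-branch (sbblbbhllh, sbblh, sbblhblhlh): 16 nodes
Sum: 39

39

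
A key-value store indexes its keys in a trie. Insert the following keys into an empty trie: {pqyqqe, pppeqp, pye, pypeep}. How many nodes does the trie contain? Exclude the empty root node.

17

For each word, the new-node count is its length minus the longest prefix already in the trie:
  "pqyqqe" → 6 new (p, q, y, q, q, e)
  "pppeqp" → prefix "p" already present; 5 new (p, p, e, q, p)
  "pye" → prefix "p" already present; 2 new (y, e)
  "pypeep" → prefix "py" already present; 4 new (p, e, e, p)
Total nodes = 6 + 5 + 2 + 4 = 17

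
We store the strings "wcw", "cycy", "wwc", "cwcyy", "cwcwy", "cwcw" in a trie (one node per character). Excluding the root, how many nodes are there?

Insert word by word; a character creates a node only if that edge doesn't already exist:
  "wcw" → 3 new (w, c, w)
  "cycy" → 4 new (c, y, c, y)
  "wwc" → prefix "w" already present; 2 new (w, c)
  "cwcyy" → prefix "c" already present; 4 new (w, c, y, y)
  "cwcwy" → prefix "cwc" already present; 2 new (w, y)
  "cwcw" → prefix "cwcw" already present; 0 new (none)
Total nodes = 3 + 4 + 2 + 4 + 2 + 0 = 15

15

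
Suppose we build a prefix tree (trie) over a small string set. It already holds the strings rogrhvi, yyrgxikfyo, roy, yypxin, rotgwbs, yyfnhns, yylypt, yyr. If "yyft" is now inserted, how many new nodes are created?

"yyf" is already a path in the trie; the remaining "t" must be added.
New nodes needed: |"yyft"| − 3 = 4 − 3 = 1.

1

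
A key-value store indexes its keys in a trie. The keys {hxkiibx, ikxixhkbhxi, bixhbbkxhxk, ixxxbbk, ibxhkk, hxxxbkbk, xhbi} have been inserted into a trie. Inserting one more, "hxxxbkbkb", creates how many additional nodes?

"hxxxbkbk" is already a path in the trie; the remaining "b" must be added.
New nodes needed: |"hxxxbkbkb"| − 8 = 9 − 8 = 1.

1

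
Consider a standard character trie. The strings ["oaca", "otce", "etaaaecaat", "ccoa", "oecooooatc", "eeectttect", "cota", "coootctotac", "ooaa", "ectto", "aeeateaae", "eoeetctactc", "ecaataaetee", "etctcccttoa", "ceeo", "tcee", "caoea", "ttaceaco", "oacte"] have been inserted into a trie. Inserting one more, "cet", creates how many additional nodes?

1

Walking "cet" from the root, the first 2 characters ("ce") follow existing edges; "t" is the first miss.
So 3 − 2 = 1 new nodes.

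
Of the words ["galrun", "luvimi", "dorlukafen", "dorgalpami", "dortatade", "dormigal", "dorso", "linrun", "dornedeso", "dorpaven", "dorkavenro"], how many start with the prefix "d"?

Filter for entries beginning with "d":
Matches: "dorgalpami", "dorkavenro", "dorlukafen", "dormigal", "dornedeso", "dorpaven", "dorso", "dortatade"
Count: 8

8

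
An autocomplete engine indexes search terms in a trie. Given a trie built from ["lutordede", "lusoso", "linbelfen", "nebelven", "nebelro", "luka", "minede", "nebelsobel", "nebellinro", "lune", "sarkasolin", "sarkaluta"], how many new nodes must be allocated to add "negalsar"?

6

The longest prefix of "negalsar" already in the trie is "ne" (length 2).
So 8 − 2 = 6 new nodes.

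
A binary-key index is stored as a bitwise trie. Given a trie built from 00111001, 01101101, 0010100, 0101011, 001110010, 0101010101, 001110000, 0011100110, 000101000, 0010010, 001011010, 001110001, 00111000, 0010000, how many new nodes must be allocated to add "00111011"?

2

"001110" is already a path in the trie; the remaining "11" must be added.
New nodes needed: |"00111011"| − 6 = 8 − 6 = 2.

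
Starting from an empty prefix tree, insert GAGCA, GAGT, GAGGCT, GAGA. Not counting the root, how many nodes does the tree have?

10

Trie structure (* marks end of a word):
(root)
└─ G
   └─ A
      └─ G
         ├─ A *
         ├─ C
         │  └─ A *
         ├─ G
         │  └─ C
         │     └─ T *
         └─ T *
Counting every labelled node above: 10.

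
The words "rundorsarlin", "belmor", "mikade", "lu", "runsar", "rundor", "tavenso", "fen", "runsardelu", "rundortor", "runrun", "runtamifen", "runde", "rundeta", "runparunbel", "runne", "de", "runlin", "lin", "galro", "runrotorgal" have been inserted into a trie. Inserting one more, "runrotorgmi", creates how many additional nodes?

Walking "runrotorgmi" from the root, the first 9 characters ("runrotorg") follow existing edges; "m" is the first miss.
New nodes needed: |"runrotorgmi"| − 9 = 11 − 9 = 2.

2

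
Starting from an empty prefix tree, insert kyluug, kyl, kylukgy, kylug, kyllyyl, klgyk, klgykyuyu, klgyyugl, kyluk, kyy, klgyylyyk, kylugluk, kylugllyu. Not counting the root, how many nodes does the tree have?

Trie structure (* marks end of a word):
(root)
└─ k
   ├─ l
   │  └─ g
   │     └─ y
   │        ├─ k *
   │        │  └─ y
   │        │     └─ u
   │        │        └─ y
   │        │           └─ u *
   │        └─ y
   │           ├─ l
   │           │  └─ y
   │           │     └─ y
   │           │        └─ k *
   │           └─ u
   │              └─ g
   │                 └─ l *
   └─ y
      ├─ l *
      │  ├─ l
      │  │  └─ y
      │  │     └─ y
      │  │        └─ l *
      │  └─ u
      │     ├─ g *
      │     │  └─ l
      │     │     ├─ l
      │     │     │  └─ y
      │     │     │     └─ u *
      │     │     └─ u
      │     │        └─ k *
      │     ├─ k *
      │     │  └─ g
      │     │     └─ y *
      │     └─ u
      │        └─ g *
      └─ y *
Counting every labelled node above: 37.

37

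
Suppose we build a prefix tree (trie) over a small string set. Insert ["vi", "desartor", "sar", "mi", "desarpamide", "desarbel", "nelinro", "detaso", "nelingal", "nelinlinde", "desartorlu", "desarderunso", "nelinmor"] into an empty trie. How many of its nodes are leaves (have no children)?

12

A leaf is a node with no children — equivalently, the end of a word that is not a proper prefix of any other stored word.
Those words: "desarbel", "desarderunso", "desarpamide", "desartorlu", "detaso", "mi", "nelingal", "nelinlinde", "nelinmor", "nelinro", "sar", "vi"
Leaf count: 12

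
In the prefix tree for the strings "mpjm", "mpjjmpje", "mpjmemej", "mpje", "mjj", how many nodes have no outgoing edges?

4

Leaves are exactly the stored words that no other stored word extends.
Those words: "mjj", "mpje", "mpjjmpje", "mpjmemej"
Leaf count: 4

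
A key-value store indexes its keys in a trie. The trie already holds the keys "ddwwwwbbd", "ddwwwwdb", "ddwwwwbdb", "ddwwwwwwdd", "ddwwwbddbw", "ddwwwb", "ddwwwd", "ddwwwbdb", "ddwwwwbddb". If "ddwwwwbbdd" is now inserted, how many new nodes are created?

1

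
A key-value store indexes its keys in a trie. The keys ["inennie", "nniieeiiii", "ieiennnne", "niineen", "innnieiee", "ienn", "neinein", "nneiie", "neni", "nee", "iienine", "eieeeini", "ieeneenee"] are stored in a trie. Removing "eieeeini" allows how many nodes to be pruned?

8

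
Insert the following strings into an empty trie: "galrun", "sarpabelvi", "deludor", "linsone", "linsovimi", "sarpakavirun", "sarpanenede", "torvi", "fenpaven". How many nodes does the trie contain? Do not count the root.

Insert word by word; a character creates a node only if that edge doesn't already exist:
  "galrun" → 6 new (g, a, l, r, u, n)
  "sarpabelvi" → 10 new (s, a, r, p, a, b, e, l, v, i)
  "deludor" → 7 new (d, e, l, u, d, o, r)
  "linsone" → 7 new (l, i, n, s, o, n, e)
  "linsovimi" → prefix "linso" already present; 4 new (v, i, m, i)
  "sarpakavirun" → prefix "sarpa" already present; 7 new (k, a, v, i, r, u, n)
  "sarpanenede" → prefix "sarpa" already present; 6 new (n, e, n, e, d, e)
  "torvi" → 5 new (t, o, r, v, i)
  "fenpaven" → 8 new (f, e, n, p, a, v, e, n)
Total nodes = 6 + 10 + 7 + 7 + 4 + 7 + 6 + 5 + 8 = 60

60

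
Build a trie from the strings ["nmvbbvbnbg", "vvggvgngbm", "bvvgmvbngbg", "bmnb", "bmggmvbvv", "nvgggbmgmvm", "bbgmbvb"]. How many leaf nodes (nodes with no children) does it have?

7

Leaves are exactly the stored words that no other stored word extends.
Those words: "bbgmbvb", "bmggmvbvv", "bmnb", "bvvgmvbngbg", "nmvbbvbnbg", "nvgggbmgmvm", "vvggvgngbm"
Leaf count: 7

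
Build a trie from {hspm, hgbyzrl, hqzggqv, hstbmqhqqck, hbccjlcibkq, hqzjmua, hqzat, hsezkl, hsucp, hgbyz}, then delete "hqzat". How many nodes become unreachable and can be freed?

A node on "hqzat"'s path can go only if nothing else ends at it or branches off below it.
The suffix "at" (2 nodes) is used only by "hqzat"; the node for "hqz" still has the child "g", so pruning stops there.
Nodes removed: 2

2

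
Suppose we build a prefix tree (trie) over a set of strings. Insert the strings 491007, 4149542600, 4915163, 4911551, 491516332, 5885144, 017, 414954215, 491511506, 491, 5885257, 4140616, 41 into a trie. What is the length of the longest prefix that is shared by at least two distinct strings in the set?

Equivalently: take the maximum, over all pairs, of their longest common prefix length.
e.g. "414954215" and "4149542600" share the prefix "4149542" of length 7; no pair shares a longer one.
Longest shared-prefix length: 7

7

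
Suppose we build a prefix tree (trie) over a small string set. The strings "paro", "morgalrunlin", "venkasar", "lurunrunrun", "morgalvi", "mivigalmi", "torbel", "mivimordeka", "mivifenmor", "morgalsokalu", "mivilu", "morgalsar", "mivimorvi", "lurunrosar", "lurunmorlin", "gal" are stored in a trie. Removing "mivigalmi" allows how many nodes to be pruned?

A node on "mivigalmi"'s path can go only if nothing else ends at it or branches off below it.
The suffix "galmi" (5 nodes) is used only by "mivigalmi"; the node for "mivi" still has the child "m", so pruning stops there.
Nodes removed: 5

5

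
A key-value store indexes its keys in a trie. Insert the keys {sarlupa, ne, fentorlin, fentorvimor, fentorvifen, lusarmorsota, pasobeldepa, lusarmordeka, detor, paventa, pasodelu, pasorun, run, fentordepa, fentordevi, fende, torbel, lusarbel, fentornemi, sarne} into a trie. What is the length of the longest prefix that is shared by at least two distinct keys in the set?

8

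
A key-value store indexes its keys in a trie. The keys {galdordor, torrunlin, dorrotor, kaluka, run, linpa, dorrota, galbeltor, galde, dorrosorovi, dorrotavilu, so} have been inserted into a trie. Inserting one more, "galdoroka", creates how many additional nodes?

3

"galdor" is already a path in the trie; the remaining "oka" must be added.
So 9 − 6 = 3 new nodes.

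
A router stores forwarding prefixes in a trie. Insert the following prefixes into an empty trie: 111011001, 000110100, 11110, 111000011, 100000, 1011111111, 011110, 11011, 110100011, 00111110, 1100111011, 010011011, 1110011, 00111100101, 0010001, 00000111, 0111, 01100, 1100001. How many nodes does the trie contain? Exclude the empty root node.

Count nodes per top-level branch (shared prefixes stored once):
  '0'-branch (00000111, 000110100, 0010001, 00111100101, 00111110, 010011011, 01100, 0111, 011110): 43 nodes
  '1'-branch (100000, 1011111111, 1100001, 1100111011, 110100011, 11011, 111000011, 1110011, 111011001, 11110): 49 nodes
Sum: 92

92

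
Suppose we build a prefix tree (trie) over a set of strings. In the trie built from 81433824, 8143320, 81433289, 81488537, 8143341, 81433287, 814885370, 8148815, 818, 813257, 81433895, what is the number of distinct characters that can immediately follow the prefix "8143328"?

The children of the "8143328" node are the distinct next characters among strings starting with "8143328".
Characters that immediately follow "8143328" among the stored strings: {7, 9}.
That node has 2 child edges.

2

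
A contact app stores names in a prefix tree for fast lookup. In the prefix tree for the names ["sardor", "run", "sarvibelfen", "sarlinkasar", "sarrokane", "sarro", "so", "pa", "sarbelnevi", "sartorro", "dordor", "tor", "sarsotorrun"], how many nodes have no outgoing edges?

12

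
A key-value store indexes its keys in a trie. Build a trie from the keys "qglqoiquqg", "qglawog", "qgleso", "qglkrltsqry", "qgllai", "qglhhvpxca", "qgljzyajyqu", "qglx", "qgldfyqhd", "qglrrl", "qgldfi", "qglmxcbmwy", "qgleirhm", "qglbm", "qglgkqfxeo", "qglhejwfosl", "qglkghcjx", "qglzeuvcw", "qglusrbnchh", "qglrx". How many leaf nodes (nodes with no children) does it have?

20

Leaves are exactly the stored words that no other stored word extends.
Those words: "qglawog", "qglbm", "qgldfi", "qgldfyqhd", "qgleirhm", "qgleso", "qglgkqfxeo", "qglhejwfosl", "qglhhvpxca", "qgljzyajyqu", "qglkghcjx", "qglkrltsqry", "qgllai", "qglmxcbmwy", "qglqoiquqg", "qglrrl", "qglrx", "qglusrbnchh", "qglx", "qglzeuvcw"
Leaf count: 20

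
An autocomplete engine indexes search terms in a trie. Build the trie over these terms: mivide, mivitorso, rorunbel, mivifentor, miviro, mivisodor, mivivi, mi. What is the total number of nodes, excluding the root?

34

For each word, the new-node count is its length minus the longest prefix already in the trie:
  "mivide" → 6 new (m, i, v, i, d, e)
  "mivitorso" → prefix "mivi" already present; 5 new (t, o, r, s, o)
  "rorunbel" → 8 new (r, o, r, u, n, b, e, l)
  "mivifentor" → prefix "mivi" already present; 6 new (f, e, n, t, o, r)
  "miviro" → prefix "mivi" already present; 2 new (r, o)
  "mivisodor" → prefix "mivi" already present; 5 new (s, o, d, o, r)
  "mivivi" → prefix "mivi" already present; 2 new (v, i)
  "mi" → prefix "mi" already present; 0 new (none)
Total nodes = 6 + 5 + 8 + 6 + 2 + 5 + 2 + 0 = 34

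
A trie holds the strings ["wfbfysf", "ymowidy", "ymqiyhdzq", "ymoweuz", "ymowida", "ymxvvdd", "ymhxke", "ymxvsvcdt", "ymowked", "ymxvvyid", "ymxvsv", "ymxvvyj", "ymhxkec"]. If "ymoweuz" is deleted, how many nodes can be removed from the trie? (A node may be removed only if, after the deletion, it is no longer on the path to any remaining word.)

A node on "ymoweuz"'s path can go only if nothing else ends at it or branches off below it.
The suffix "euz" (3 nodes) is used only by "ymoweuz"; the node for "ymow" still has the child "i", so pruning stops there.
Nodes removed: 3

3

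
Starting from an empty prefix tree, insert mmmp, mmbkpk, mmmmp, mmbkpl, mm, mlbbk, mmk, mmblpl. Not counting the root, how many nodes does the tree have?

Insert word by word; a character creates a node only if that edge doesn't already exist:
  "mmmp" → 4 new (m, m, m, p)
  "mmbkpk" → prefix "mm" already present; 4 new (b, k, p, k)
  "mmmmp" → prefix "mmm" already present; 2 new (m, p)
  "mmbkpl" → prefix "mmbkp" already present; 1 new (l)
  "mm" → prefix "mm" already present; 0 new (none)
  "mlbbk" → prefix "m" already present; 4 new (l, b, b, k)
  "mmk" → prefix "mm" already present; 1 new (k)
  "mmblpl" → prefix "mmb" already present; 3 new (l, p, l)
Total nodes = 4 + 4 + 2 + 1 + 0 + 4 + 1 + 3 = 19

19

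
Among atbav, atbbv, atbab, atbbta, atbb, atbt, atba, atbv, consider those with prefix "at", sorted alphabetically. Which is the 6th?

Filter for "at…" and sort: "atba", "atbab", "atbav", "atbb", "atbbta", "atbbv", "atbt", "atbv"
Position 6: atbbv

atbbv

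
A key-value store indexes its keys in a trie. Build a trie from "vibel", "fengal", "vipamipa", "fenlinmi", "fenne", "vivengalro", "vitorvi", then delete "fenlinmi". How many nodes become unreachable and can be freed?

Walk "fenlinmi" from the leaf back toward the root, removing each node that no remaining word uses.
The suffix "linmi" (5 nodes) is used only by "fenlinmi"; the node for "fen" still has the child "g", so pruning stops there.
Nodes removed: 5

5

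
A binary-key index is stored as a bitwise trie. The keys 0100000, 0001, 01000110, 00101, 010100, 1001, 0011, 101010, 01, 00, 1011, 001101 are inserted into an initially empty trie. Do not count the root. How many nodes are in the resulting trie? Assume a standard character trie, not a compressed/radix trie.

For each word, the new-node count is its length minus the longest prefix already in the trie:
  "0100000" → 7 new (0, 1, 0, 0, 0, 0, 0)
  "0001" → prefix "0" already present; 3 new (0, 0, 1)
  "01000110" → prefix "01000" already present; 3 new (1, 1, 0)
  "00101" → prefix "00" already present; 3 new (1, 0, 1)
  "010100" → prefix "010" already present; 3 new (1, 0, 0)
  "1001" → 4 new (1, 0, 0, 1)
  "0011" → prefix "001" already present; 1 new (1)
  "101010" → prefix "10" already present; 4 new (1, 0, 1, 0)
  "01" → prefix "01" already present; 0 new (none)
  "00" → prefix "00" already present; 0 new (none)
  "1011" → prefix "101" already present; 1 new (1)
  "001101" → prefix "0011" already present; 2 new (0, 1)
Total nodes = 7 + 3 + 3 + 3 + 3 + 4 + 1 + 4 + 0 + 0 + 1 + 2 = 31

31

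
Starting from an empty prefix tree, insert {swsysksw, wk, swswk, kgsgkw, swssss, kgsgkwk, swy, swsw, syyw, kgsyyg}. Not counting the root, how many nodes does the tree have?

Trace insertions, counting only characters that open a new branch:
  "swsysksw" → 8 new (s, w, s, y, s, k, s, w)
  "wk" → 2 new (w, k)
  "swswk" → prefix "sws" already present; 2 new (w, k)
  "kgsgkw" → 6 new (k, g, s, g, k, w)
  "swssss" → prefix "sws" already present; 3 new (s, s, s)
  "kgsgkwk" → prefix "kgsgkw" already present; 1 new (k)
  "swy" → prefix "sw" already present; 1 new (y)
  "swsw" → prefix "swsw" already present; 0 new (none)
  "syyw" → prefix "s" already present; 3 new (y, y, w)
  "kgsyyg" → prefix "kgs" already present; 3 new (y, y, g)
Total nodes = 8 + 2 + 2 + 6 + 3 + 1 + 1 + 0 + 3 + 3 = 29

29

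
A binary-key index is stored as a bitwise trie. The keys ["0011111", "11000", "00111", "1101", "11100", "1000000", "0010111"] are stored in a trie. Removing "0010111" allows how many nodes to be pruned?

4

Walk "0010111" from the leaf back toward the root, removing each node that no remaining word uses.
The suffix "0111" (4 nodes) is used only by "0010111"; the node for "001" still has the child "1", so pruning stops there.
Nodes removed: 4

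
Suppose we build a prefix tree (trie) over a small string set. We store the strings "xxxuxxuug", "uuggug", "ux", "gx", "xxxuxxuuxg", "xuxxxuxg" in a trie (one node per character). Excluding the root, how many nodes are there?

Trie structure (* marks end of a word):
(root)
├─ g
│  └─ x *
├─ u
│  ├─ u
│  │  └─ g
│  │     └─ g
│  │        └─ u
│  │           └─ g *
│  └─ x *
└─ x
   ├─ u
   │  └─ x
   │     └─ x
   │        └─ x
   │           └─ u
   │              └─ x
   │                 └─ g *
   └─ x
      └─ x
         └─ u
            └─ x
               └─ x
                  └─ u
                     └─ u
                        ├─ g *
                        └─ x
                           └─ g *
Counting every labelled node above: 27.

27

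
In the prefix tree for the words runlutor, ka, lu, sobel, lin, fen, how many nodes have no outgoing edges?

6

A leaf is a node with no children — equivalently, the end of a word that is not a proper prefix of any other stored word.
Those words: "fen", "ka", "lin", "lu", "runlutor", "sobel"
Leaf count: 6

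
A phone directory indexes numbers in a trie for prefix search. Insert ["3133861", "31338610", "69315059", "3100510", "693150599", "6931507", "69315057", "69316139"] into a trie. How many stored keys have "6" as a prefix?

5

Walk to "6"; the words in its subtree are exactly those with that prefix.
Matches: "69315057", "69315059", "693150599", "6931507", "69316139"
Count: 5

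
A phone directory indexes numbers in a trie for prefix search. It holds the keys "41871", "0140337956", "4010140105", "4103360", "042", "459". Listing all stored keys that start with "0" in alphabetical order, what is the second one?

042

Filter for "0…" and sort: "0140337956", "042"
The 2nd is 042.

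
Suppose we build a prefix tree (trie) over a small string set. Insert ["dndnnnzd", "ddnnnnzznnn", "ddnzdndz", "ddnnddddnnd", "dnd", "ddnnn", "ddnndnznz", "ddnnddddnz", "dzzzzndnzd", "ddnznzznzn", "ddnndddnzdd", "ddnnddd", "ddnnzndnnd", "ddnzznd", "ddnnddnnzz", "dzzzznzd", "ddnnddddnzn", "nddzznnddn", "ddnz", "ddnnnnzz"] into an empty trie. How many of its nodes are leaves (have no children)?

Leaves are exactly the stored words that no other stored word extends.
Those words: "ddnnddddnnd", "ddnnddddnzn", "ddnndddnzdd", "ddnnddnnzz", "ddnndnznz", "ddnnnnzznnn", "ddnnzndnnd", "ddnzdndz", "ddnznzznzn", "ddnzznd", "dndnnnzd", "dzzzzndnzd", "dzzzznzd", "nddzznnddn"
Leaf count: 14

14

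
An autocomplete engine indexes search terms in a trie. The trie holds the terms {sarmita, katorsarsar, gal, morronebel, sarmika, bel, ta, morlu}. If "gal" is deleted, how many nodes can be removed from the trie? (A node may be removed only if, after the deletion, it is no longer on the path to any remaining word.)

3

Walk "gal" from the leaf back toward the root, removing each node that no remaining word uses.
No other word shares any prefix with "gal", so all 3 of its nodes go.
Nodes removed: 3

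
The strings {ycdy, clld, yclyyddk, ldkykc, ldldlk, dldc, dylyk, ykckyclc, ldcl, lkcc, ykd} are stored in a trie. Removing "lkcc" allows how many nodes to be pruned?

3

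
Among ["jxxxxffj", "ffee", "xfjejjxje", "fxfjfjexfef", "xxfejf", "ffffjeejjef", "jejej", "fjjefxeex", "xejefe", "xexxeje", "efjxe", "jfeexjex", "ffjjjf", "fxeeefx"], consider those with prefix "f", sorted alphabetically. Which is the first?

Words with prefix "f", in lexicographic order: "ffee", "ffffjeejjef", "ffjjjf", "fjjefxeex", "fxeeefx", "fxfjfjexfef"
The 1st is ffee.

ffee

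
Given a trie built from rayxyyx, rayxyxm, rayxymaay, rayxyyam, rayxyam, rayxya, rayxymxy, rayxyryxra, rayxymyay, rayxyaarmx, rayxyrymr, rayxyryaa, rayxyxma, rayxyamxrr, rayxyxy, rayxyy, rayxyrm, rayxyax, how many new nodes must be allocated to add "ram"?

The longest prefix of "ram" already in the trie is "ra" (length 2).
So 3 − 2 = 1 new nodes.

1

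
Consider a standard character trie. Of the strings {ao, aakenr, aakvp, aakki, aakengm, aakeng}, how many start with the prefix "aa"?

Walk to "aa"; the words in its subtree are exactly those with that prefix.
Words under "aa": aakeng, aakengm, aakenr, aakki, aakvp
Count: 5

5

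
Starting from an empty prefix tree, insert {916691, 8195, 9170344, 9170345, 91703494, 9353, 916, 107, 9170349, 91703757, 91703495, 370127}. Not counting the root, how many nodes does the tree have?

34

Count nodes per top-level branch (shared prefixes stored once):
  '1'-branch (107): 3 nodes
  '3'-branch (370127): 6 nodes
  '8'-branch (8195): 4 nodes
  '9'-branch (916, 916691, 9170344, 9170345, 9170349, 91703494, 91703495, 91703757, 9353): 21 nodes
Sum: 34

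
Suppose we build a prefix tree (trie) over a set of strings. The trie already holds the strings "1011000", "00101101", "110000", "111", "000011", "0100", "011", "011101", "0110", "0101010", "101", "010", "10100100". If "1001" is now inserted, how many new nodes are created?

The longest prefix of "1001" already in the trie is "10" (length 2).
So 4 − 2 = 2 new nodes.

2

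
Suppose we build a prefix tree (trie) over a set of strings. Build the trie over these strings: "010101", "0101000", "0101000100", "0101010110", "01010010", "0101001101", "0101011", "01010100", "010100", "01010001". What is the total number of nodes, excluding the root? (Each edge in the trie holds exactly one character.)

22

Insert word by word; a character creates a node only if that edge doesn't already exist:
  "010101" → 6 new (0, 1, 0, 1, 0, 1)
  "0101000" → prefix "01010" already present; 2 new (0, 0)
  "0101000100" → prefix "0101000" already present; 3 new (1, 0, 0)
  "0101010110" → prefix "010101" already present; 4 new (0, 1, 1, 0)
  "01010010" → prefix "010100" already present; 2 new (1, 0)
  "0101001101" → prefix "0101001" already present; 3 new (1, 0, 1)
  "0101011" → prefix "010101" already present; 1 new (1)
  "01010100" → prefix "0101010" already present; 1 new (0)
  "010100" → prefix "010100" already present; 0 new (none)
  "01010001" → prefix "01010001" already present; 0 new (none)
Total nodes = 6 + 2 + 3 + 4 + 2 + 3 + 1 + 1 + 0 + 0 = 22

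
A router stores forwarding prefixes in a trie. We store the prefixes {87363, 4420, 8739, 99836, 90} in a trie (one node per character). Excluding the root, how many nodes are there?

16

Insert word by word; a character creates a node only if that edge doesn't already exist:
  "87363" → 5 new (8, 7, 3, 6, 3)
  "4420" → 4 new (4, 4, 2, 0)
  "8739" → prefix "873" already present; 1 new (9)
  "99836" → 5 new (9, 9, 8, 3, 6)
  "90" → prefix "9" already present; 1 new (0)
Total nodes = 5 + 4 + 1 + 5 + 1 = 16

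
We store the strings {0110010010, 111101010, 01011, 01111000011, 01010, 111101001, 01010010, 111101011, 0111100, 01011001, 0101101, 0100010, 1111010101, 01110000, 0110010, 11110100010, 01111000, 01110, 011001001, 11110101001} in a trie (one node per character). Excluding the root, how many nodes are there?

Insert word by word; a character creates a node only if that edge doesn't already exist:
  "0110010010" → 10 new (0, 1, 1, 0, 0, 1, 0, 0, 1, 0)
  "111101010" → 9 new (1, 1, 1, 1, 0, 1, 0, 1, 0)
  "01011" → prefix "01" already present; 3 new (0, 1, 1)
  "01111000011" → prefix "011" already present; 8 new (1, 1, 0, 0, 0, 0, 1, 1)
  "01010" → prefix "0101" already present; 1 new (0)
  "111101001" → prefix "1111010" already present; 2 new (0, 1)
  "01010010" → prefix "01010" already present; 3 new (0, 1, 0)
  "111101011" → prefix "11110101" already present; 1 new (1)
  "0111100" → prefix "0111100" already present; 0 new (none)
  "01011001" → prefix "01011" already present; 3 new (0, 0, 1)
  "0101101" → prefix "010110" already present; 1 new (1)
  "0100010" → prefix "010" already present; 4 new (0, 0, 1, 0)
  "1111010101" → prefix "111101010" already present; 1 new (1)
  "01110000" → prefix "0111" already present; 4 new (0, 0, 0, 0)
  "0110010" → prefix "0110010" already present; 0 new (none)
  "11110100010" → prefix "11110100" already present; 3 new (0, 1, 0)
  "01111000" → prefix "01111000" already present; 0 new (none)
  "01110" → prefix "01110" already present; 0 new (none)
  "011001001" → prefix "011001001" already present; 0 new (none)
  "11110101001" → prefix "111101010" already present; 2 new (0, 1)
Total nodes = 10 + 9 + 3 + 8 + 1 + 2 + 3 + 1 + 0 + 3 + 1 + 4 + 1 + 4 + 0 + 3 + 0 + 0 + 0 + 2 = 55

55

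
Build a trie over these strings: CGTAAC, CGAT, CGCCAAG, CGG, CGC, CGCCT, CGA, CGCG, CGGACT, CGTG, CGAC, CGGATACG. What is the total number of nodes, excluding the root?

25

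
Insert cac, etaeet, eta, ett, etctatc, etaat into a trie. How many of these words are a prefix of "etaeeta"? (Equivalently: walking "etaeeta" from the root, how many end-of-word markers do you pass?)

Traverse "etaeeta" character by character; count nodes along the way that are marked as word ends.
Prefixes of the query that are stored words: "eta", "etaeet"
Count: 2

2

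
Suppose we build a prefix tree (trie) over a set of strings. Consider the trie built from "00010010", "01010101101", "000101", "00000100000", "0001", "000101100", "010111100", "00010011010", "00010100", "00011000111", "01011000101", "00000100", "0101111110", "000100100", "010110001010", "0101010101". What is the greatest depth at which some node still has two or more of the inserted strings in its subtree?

The deepest shared node is where two words last agree before diverging.
e.g. "01011000101" and "010110001010" share the prefix "01011000101" of length 11; no pair shares a longer one.
Longest shared-prefix length: 11

11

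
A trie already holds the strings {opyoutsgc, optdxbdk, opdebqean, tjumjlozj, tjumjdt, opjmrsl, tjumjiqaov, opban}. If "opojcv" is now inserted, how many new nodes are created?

"op" is already a path in the trie; the remaining "ojcv" must be added.
Each of the 4 remaining characters creates one node.

4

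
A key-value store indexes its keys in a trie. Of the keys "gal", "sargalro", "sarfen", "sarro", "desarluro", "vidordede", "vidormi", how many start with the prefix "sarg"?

Filter for entries beginning with "sarg":
Words under "sarg": sargalro
Count: 1

1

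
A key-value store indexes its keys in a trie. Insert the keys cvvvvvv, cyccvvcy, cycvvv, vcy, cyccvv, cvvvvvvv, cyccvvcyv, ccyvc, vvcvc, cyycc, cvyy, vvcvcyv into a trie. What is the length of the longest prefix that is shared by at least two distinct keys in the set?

8

The deepest shared node is where two words last agree before diverging.
"cyccvvcy" and "cyccvvcyv" agree on "cyccvvcy" (8 characters) before diverging; nothing deeper is shared.
Longest shared-prefix length: 8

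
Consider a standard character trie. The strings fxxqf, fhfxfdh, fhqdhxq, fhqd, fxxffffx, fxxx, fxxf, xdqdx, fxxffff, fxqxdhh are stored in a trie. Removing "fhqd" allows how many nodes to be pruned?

0

After clearing the end-marker at "fhqd", prune upward until reaching a node still needed by another word.
Every node on "fhqd" is still needed (e.g. by "fhqdhxq"), so nothing is freed.
Nodes removed: 0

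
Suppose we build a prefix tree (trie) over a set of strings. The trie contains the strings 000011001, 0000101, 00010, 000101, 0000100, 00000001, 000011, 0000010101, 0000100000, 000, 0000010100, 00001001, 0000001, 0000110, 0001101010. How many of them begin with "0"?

15

Traverse to the node for "0", then collect every word in that subtree.
Words under "0": 000, 00000001, 0000001, 0000010100, 0000010101, 0000100, 0000100000, 00001001, 0000101, 000011, 0000110, 000011001, 00010, 000101, 0001101010
Count: 15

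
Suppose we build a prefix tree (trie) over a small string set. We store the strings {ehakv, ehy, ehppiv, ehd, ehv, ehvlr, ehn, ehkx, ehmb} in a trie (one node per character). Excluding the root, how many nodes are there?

19

Count nodes per top-level branch (shared prefixes stored once):
  'e'-branch (ehakv, ehd, ehkx, ehmb, ehn, ehppiv, ehv, ehvlr, ehy): 19 nodes
Sum: 19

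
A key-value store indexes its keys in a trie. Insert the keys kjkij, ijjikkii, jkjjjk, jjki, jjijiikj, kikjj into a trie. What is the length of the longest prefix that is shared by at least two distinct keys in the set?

2

Look for the deepest trie node that still has at least two words in its subtree.
e.g. "jjijiikj" and "jjki" share the prefix "jj" of length 2; no pair shares a longer one.
Longest shared-prefix length: 2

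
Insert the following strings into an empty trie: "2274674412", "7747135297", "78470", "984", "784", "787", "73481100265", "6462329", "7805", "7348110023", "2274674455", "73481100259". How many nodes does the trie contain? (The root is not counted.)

52

Trace insertions, counting only characters that open a new branch:
  "2274674412" → 10 new (2, 2, 7, 4, 6, 7, 4, 4, 1, 2)
  "7747135297" → 10 new (7, 7, 4, 7, 1, 3, 5, 2, 9, 7)
  "78470" → prefix "7" already present; 4 new (8, 4, 7, 0)
  "984" → 3 new (9, 8, 4)
  "784" → prefix "784" already present; 0 new (none)
  "787" → prefix "78" already present; 1 new (7)
  "73481100265" → prefix "7" already present; 10 new (3, 4, 8, 1, 1, 0, 0, 2, 6, 5)
  "6462329" → 7 new (6, 4, 6, 2, 3, 2, 9)
  "7805" → prefix "78" already present; 2 new (0, 5)
  "7348110023" → prefix "734811002" already present; 1 new (3)
  "2274674455" → prefix "22746744" already present; 2 new (5, 5)
  "73481100259" → prefix "734811002" already present; 2 new (5, 9)
Total nodes = 10 + 10 + 4 + 3 + 0 + 1 + 10 + 7 + 2 + 1 + 2 + 2 = 52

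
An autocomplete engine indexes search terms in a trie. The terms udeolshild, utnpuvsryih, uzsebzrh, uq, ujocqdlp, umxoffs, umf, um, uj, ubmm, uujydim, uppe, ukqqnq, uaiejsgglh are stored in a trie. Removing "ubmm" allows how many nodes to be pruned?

Walk "ubmm" from the leaf back toward the root, removing each node that no remaining word uses.
The suffix "bmm" (3 nodes) is used only by "ubmm"; the node for "u" still has the child "d", so pruning stops there.
Nodes removed: 3

3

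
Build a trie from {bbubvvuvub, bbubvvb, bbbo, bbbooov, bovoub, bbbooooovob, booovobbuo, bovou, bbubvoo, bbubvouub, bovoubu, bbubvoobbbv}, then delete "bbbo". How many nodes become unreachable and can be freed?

0

Walk "bbbo" from the leaf back toward the root, removing each node that no remaining word uses.
Every node on "bbbo" is still needed (e.g. by "bbbooov"), so nothing is freed.
Nodes removed: 0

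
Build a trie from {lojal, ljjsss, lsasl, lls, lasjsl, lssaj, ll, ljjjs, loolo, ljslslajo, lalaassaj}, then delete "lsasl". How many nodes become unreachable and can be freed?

3

Walk "lsasl" from the leaf back toward the root, removing each node that no remaining word uses.
The suffix "asl" (3 nodes) is used only by "lsasl"; the node for "ls" still has the child "s", so pruning stops there.
Nodes removed: 3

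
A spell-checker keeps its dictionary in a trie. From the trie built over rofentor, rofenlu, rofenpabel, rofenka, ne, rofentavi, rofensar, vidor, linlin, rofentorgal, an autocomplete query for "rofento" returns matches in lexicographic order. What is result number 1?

rofentor

Words with prefix "rofento", in lexicographic order: "rofentor", "rofentorgal"
The 1st is rofentor.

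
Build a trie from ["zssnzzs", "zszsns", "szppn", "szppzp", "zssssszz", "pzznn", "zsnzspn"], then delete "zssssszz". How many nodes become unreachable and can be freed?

5

After clearing the end-marker at "zssssszz", prune upward until reaching a node still needed by another word.
The suffix "ssszz" (5 nodes) is used only by "zssssszz"; the node for "zss" still has the child "n", so pruning stops there.
Nodes removed: 5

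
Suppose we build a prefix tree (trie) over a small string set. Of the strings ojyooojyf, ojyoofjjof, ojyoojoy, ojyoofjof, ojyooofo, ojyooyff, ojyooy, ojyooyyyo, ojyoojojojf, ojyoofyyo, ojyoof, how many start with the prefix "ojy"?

11

Filter for entries beginning with "ojy":
Words under "ojy": ojyoof, ojyoofjjof, ojyoofjof, ojyoofyyo, ojyoojojojf, ojyoojoy, ojyooofo, ojyooojyf, ojyooy, ojyooyff, ojyooyyyo
Count: 11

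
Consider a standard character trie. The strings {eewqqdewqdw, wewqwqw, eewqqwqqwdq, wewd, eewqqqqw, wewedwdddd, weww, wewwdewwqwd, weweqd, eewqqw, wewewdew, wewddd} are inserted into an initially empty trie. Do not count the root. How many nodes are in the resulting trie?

51

Trace insertions, counting only characters that open a new branch:
  "eewqqdewqdw" → 11 new (e, e, w, q, q, d, e, w, q, d, w)
  "wewqwqw" → 7 new (w, e, w, q, w, q, w)
  "eewqqwqqwdq" → prefix "eewqq" already present; 6 new (w, q, q, w, d, q)
  "wewd" → prefix "wew" already present; 1 new (d)
  "eewqqqqw" → prefix "eewqq" already present; 3 new (q, q, w)
  "wewedwdddd" → prefix "wew" already present; 7 new (e, d, w, d, d, d, d)
  "weww" → prefix "wew" already present; 1 new (w)
  "wewwdewwqwd" → prefix "weww" already present; 7 new (d, e, w, w, q, w, d)
  "weweqd" → prefix "wewe" already present; 2 new (q, d)
  "eewqqw" → prefix "eewqqw" already present; 0 new (none)
  "wewewdew" → prefix "wewe" already present; 4 new (w, d, e, w)
  "wewddd" → prefix "wewd" already present; 2 new (d, d)
Total nodes = 11 + 7 + 6 + 1 + 3 + 7 + 1 + 7 + 2 + 0 + 4 + 2 = 51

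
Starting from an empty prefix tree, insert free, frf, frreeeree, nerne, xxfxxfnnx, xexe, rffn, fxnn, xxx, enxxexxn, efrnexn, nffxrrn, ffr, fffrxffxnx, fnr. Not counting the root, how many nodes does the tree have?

Insert word by word; a character creates a node only if that edge doesn't already exist:
  "free" → 4 new (f, r, e, e)
  "frf" → prefix "fr" already present; 1 new (f)
  "frreeeree" → prefix "fr" already present; 7 new (r, e, e, e, r, e, e)
  "nerne" → 5 new (n, e, r, n, e)
  "xxfxxfnnx" → 9 new (x, x, f, x, x, f, n, n, x)
  "xexe" → prefix "x" already present; 3 new (e, x, e)
  "rffn" → 4 new (r, f, f, n)
  "fxnn" → prefix "f" already present; 3 new (x, n, n)
  "xxx" → prefix "xx" already present; 1 new (x)
  "enxxexxn" → 8 new (e, n, x, x, e, x, x, n)
  "efrnexn" → prefix "e" already present; 6 new (f, r, n, e, x, n)
  "nffxrrn" → prefix "n" already present; 6 new (f, f, x, r, r, n)
  "ffr" → prefix "f" already present; 2 new (f, r)
  "fffrxffxnx" → prefix "ff" already present; 8 new (f, r, x, f, f, x, n, x)
  "fnr" → prefix "f" already present; 2 new (n, r)
Total nodes = 4 + 1 + 7 + 5 + 9 + 3 + 4 + 3 + 1 + 8 + 6 + 6 + 2 + 8 + 2 = 69

69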